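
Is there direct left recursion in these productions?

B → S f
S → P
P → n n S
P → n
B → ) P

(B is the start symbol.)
No direct left recursion

B → S f: starts with S
S → P: starts with P
P → n n S: starts with n
P → n: starts with n
B → ) P: starts with ')'

No direct left recursion found.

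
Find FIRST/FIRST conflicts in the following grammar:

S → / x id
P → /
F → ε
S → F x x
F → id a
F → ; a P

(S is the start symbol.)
A FIRST/FIRST conflict occurs when two productions N → α and N → β for the same non-terminal have FIRST(α) ∩ FIRST(β) ≠ ∅ (with ε ∈ FIRST of a nullable right-hand side, so two nullable alternatives also conflict).

FIRST sets of the non-terminals at (or reachable through a nullable prefix from) the front of some alternative:
  FIRST(F) = { ';', 'id', ε }

Productions for S:
  S → / x id: FIRST = { '/' }
  S → F x x: FIRST = { ';', 'id', 'x' }
Productions for F:
  F → ε: FIRST = { ε }
  F → id a: FIRST = { 'id' }
  F → ; a P: FIRST = { ';' }
P has only one production, so no FIRST/FIRST conflict is possible there.

All alternatives of each non-terminal have pairwise disjoint FIRST sets.

Answer: No FIRST/FIRST conflicts.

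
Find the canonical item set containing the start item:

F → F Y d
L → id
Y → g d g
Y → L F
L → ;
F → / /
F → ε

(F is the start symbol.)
First, augment the grammar with F' → F
I₀ = CLOSURE({ [F' → . F] }):
  [F' → . F] has the dot before F: add [F → . F Y d], [F → . / /], [F → .]
No further items can be added.

I₀ = { [F → . / /], [F → . F Y d], [F → .], [F' → . F] }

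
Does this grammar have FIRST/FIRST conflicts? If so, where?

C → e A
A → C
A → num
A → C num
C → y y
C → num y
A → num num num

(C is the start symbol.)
A FIRST/FIRST conflict occurs when two productions N → α and N → β for the same non-terminal have FIRST(α) ∩ FIRST(β) ≠ ∅ (with ε ∈ FIRST of a nullable right-hand side, so two nullable alternatives also conflict).

FIRST sets of the non-terminals at (or reachable through a nullable prefix from) the front of some alternative:
  FIRST(C) = { 'e', 'num', 'y' }

Productions for C:
  C → e A: FIRST = { 'e' }
  C → y y: FIRST = { 'y' }
  C → num y: FIRST = { 'num' }
Productions for A:
  A → C: FIRST = { 'e', 'num', 'y' }
  A → num: FIRST = { 'num' }
  A → C num: FIRST = { 'e', 'num', 'y' }
  A → num num num: FIRST = { 'num' }

Conflict for A: A → C and A → num
  Overlap: { 'num' }
Conflict for A: A → C and A → C num
  Overlap: { 'e', 'num', 'y' }
Conflict for A: A → C and A → num num num
  Overlap: { 'num' }
Conflict for A: A → num and A → C num
  Overlap: { 'num' }
Conflict for A: A → num and A → num num num
  Overlap: { 'num' }
Conflict for A: A → C num and A → num num num
  Overlap: { 'num' }

Answer: Yes. A → C / A → num on { 'num' }; A → C / A → C num on { 'e', 'num', 'y' }; A → C / A → num num num on { 'num' }; A → num / A → C num on { 'num' }; A → num / A → num num num on { 'num' }; A → C num / A → num num num on { 'num' }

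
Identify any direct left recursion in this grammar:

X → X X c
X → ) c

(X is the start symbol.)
Direct left recursion occurs when N → N α for some non-terminal N (the right-hand side begins with the left-hand side itself).

X → X X c: LEFT RECURSIVE (starts with X)
X → ) c: starts with ')'

The grammar has direct left recursion on: X.

Answer: Yes, X is left-recursive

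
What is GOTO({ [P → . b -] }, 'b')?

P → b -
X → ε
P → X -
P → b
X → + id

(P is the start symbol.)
{ [P → b . -] }

GOTO(I, 'b') = CLOSURE({ [A → αX.β] : [A → α.Xβ] ∈ I, X = 'b' })

Items with dot before 'b', with the dot advanced:
  [P → . b -] → [P → b . -]
Closure adds nothing (no advanced item has the dot before a non-terminal).

GOTO = { [P → b . -] }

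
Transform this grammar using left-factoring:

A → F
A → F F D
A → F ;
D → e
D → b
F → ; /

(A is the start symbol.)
A → F A'
A' → ε
A' → F D
A' → ;
D → e
D → b
F → ; /

Left-factoring transforms A → αβ₁ | αβ₂ into A → αA' and A' → β₁ | β₂
(α is the longest common prefix among the alternatives). Repeat until
no nonterminal has two alternatives with a common prefix.

Round 1: A has alternatives sharing prefix 'F'. Introduce A': A → F A'
  Add: A' → ε
  Add: A' → F D
  Add: A' → ;

No remaining common prefixes — done.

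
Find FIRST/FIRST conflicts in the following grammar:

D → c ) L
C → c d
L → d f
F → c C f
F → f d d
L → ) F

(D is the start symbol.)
A FIRST/FIRST conflict occurs when two productions N → α and N → β for the same non-terminal have FIRST(α) ∩ FIRST(β) ≠ ∅ (with ε ∈ FIRST of a nullable right-hand side, so two nullable alternatives also conflict).

Productions for L:
  L → d f: FIRST = { 'd' }
  L → ) F: FIRST = { ')' }
Productions for F:
  F → c C f: FIRST = { 'c' }
  F → f d d: FIRST = { 'f' }
D, C have only one production, so no FIRST/FIRST conflict is possible there.

All alternatives of each non-terminal have pairwise disjoint FIRST sets.

Answer: No FIRST/FIRST conflicts.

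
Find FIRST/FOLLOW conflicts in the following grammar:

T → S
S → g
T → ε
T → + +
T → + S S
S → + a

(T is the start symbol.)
A FIRST/FOLLOW conflict occurs when a non-terminal N has a nullable alternative N → β (β ⇒* ε) and another alternative N → α with FIRST(α) ∩ FOLLOW(N) ≠ ∅: on such a lookahead the parser cannot decide between expanding α and letting N vanish via β.

Nullable non-terminals: T.
FIRST sets used below: FIRST(S) = { '+', 'g' }

T: nullable alternative(s) T → ε; FOLLOW(T) = { $ }
  T → S: FIRST \ {ε} = { '+', 'g' } — disjoint from FOLLOW(T)
  T → ε: FIRST \ {ε} = { } — this is the only nullable alternative, skip
  T → + +: FIRST \ {ε} = { '+' } — disjoint from FOLLOW(T)
  T → + S S: FIRST \ {ε} = { '+' } — disjoint from FOLLOW(T)

S has no nullable alternative, so no FIRST/FOLLOW check is needed there.

No FIRST/FOLLOW conflicts found.

Answer: No FIRST/FOLLOW conflicts.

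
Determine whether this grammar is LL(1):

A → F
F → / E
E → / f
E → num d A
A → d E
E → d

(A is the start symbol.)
Yes, the grammar is LL(1).

Relevant sets:
  FIRST(F) = { '/' }

For A:
  PREDICT(A → F) = { '/' }
  PREDICT(A → d E) = { 'd' }
For E:
  PREDICT(E → '/' f) = { '/' }
  PREDICT(E → num d A) = { 'num' }
  PREDICT(E → d) = { 'd' }
F has a single production, so nothing to check there.

All predict sets are disjoint. The grammar IS LL(1).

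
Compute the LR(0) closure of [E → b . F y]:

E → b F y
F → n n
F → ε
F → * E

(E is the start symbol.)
To compute CLOSURE, for each item [A → α.Bβ] where B is a non-terminal, add [B → .γ] for all productions B → γ; repeat for the newly added items until nothing changes.

Start with: [E → b . F y]
  [E → b . F y] has the dot before F: add [F → . n n], [F → .], [F → . * E]
No further items can be added.

CLOSURE = { [E → b . F y], [F → . * E], [F → . n n], [F → .] }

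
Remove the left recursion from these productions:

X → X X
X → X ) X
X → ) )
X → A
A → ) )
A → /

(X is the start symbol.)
X is directly left-recursive. The standard transformation for
  A → A α₁ | ... | A α_m | β₁ | ... | β_n
is
  A  → β₁ A' | ... | β_n A'
  A' → α₁ A' | ... | α_m A' | ε

X → ) ) becomes X → ) ) X'
X → A becomes X → A X'
X → X X becomes X' → X X'
X → X ) X becomes X' → ) X X'
Add X' → ε

Productions for other non-terminals are unchanged:
  A → ) )
  A → /

Resulting grammar:
X → ) ) X'
X → A X'
X' → X X'
X' → ) X X'
X' → ε
A → ) )
A → /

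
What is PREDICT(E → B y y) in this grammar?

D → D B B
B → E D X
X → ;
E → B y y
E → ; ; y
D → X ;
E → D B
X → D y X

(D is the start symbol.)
{ ';' }

PREDICT(E → B y y) = (FIRST(RHS) \ {ε}) ∪ (FOLLOW(E) if ε ∈ FIRST(RHS), i.e. RHS ⇒* ε)
FIRST(B) = { ';' }
FIRST(B y y) = { ';' }
ε ∉ FIRST(B y y), so FOLLOW(E) is not added.
PREDICT(E → B y y) = { ';' }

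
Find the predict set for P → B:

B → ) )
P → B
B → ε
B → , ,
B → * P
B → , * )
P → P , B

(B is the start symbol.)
PREDICT(P → B) = (FIRST(RHS) \ {ε}) ∪ (FOLLOW(P) if ε ∈ FIRST(RHS), i.e. RHS ⇒* ε)
FIRST(B) = { ')', '*', ',', ε }
FIRST(B) = { ')', '*', ',', ε }
ε ∈ FIRST(B) (the right-hand side is nullable), so add FOLLOW(P) = { $, ',' }
PREDICT(P → B) = { $, ')', '*', ',' }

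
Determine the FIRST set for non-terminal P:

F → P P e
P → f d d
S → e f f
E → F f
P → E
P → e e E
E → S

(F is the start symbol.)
{ 'e', 'f' }

To compute FIRST(P), examine every production with P on the left-hand side, reading each right-hand side left to right until a non-nullable symbol is reached.

FIRST sets of the other non-terminals involved (by the same procedure, iterated to a fixed point):
  FIRST(E) = { 'e', 'f' }

From P → f d d:
  - f is a terminal: add 'f' and stop
From P → E:
  - E is a non-terminal: add FIRST(E) \ {ε} = { 'e', 'f' }
    E is not nullable, so stop
From P → e e E:
  - e is a terminal: add 'e' and stop

Collecting: FIRST(P) = { 'e', 'f' }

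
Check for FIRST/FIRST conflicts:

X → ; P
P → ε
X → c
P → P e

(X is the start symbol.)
No FIRST/FIRST conflicts.

FIRST sets of the non-terminals at (or reachable through a nullable prefix from) the front of some alternative:
  FIRST(P) = { 'e', ε }

Productions for X:
  X → ; P: FIRST = { ';' }
  X → c: FIRST = { 'c' }
Productions for P:
  P → ε: FIRST = { ε }
  P → P e: FIRST = { 'e' }

All alternatives of each non-terminal have pairwise disjoint FIRST sets.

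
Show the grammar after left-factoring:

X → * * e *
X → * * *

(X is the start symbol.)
X → * * X'
X' → e *
X' → *

Left-factoring transforms A → αβ₁ | αβ₂ into A → αA' and A' → β₁ | β₂
(α is the longest common prefix among the alternatives). Repeat until
no nonterminal has two alternatives with a common prefix.

Round 1: X has alternatives sharing prefix '* *'. Introduce X': X → * * X'
  Add: X' → e *
  Add: X' → *

No remaining common prefixes — done.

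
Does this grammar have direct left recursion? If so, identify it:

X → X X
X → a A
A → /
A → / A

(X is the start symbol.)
Direct left recursion occurs when N → N α for some non-terminal N (the right-hand side begins with the left-hand side itself).

X → X X: LEFT RECURSIVE (starts with X)
X → a A: starts with a
A → /: starts with '/'
A → / A: starts with '/'

The grammar has direct left recursion on: X.

Answer: Yes, X is left-recursive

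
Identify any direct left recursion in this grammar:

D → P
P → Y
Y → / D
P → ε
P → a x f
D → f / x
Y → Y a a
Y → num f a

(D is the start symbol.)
Yes, Y is left-recursive

D → P: starts with P
P → Y: starts with Y
Y → / D: starts with '/'
P → ε: starts with ε
P → a x f: starts with a
D → f / x: starts with f
Y → Y a a: LEFT RECURSIVE (starts with Y)
Y → num f a: starts with num

The grammar has direct left recursion on: Y.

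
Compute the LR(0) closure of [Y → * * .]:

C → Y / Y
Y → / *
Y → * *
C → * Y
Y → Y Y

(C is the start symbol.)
To compute CLOSURE, for each item [A → α.Bβ] where B is a non-terminal, add [B → .γ] for all productions B → γ; repeat for the newly added items until nothing changes.

Start with: [Y → * * .]
The dot is at the end, so nothing is added.

CLOSURE = { [Y → * * .] }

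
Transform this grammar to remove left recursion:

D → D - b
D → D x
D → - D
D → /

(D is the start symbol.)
D → - D D'
D → / D'
D' → - b D'
D' → x D'
D' → ε

D is directly left-recursive. The standard transformation for
  A → A α₁ | ... | A α_m | β₁ | ... | β_n
is
  A  → β₁ A' | ... | β_n A'
  A' → α₁ A' | ... | α_m A' | ε

D → - D becomes D → - D D'
D → / becomes D → / D'
D → D - b becomes D' → - b D'
D → D x becomes D' → x D'
Add D' → ε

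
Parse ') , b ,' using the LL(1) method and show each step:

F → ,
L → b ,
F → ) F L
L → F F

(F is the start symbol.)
LL(1) parsing maintains a stack (initially the start symbol over $) and the input. At each step: if the stack top is a terminal, match it against the current input token; if it is a non-terminal N, replace it with the RHS of M[N, lookahead] (the unique production whose predict set contains the lookahead).

Stack is shown with the top on the left.

Stack    Input      Action
--------------------------
F $      ) , b , $  output F → ) F L
) F L $  ) , b , $  match ')'
F L $    , b , $    output F → ,
, L $    , b , $    match ','
L $      b , $      output L → b ,
b , $    b , $      match 'b'
, $      , $        match ','
$        $          accept

The string is accepted.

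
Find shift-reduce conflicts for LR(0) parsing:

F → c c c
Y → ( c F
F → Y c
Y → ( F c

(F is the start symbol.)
Yes — I12: [F → c c c .] vs [F → c c . c]

A shift-reduce conflict occurs when an LR(0) state has both:
  - a complete (reduce) item [A → α .] (dot at the end), and
  - a shift item [B → β . c γ] (dot before a terminal).

Augment with F' → F and build the canonical LR(0) collection (I0 = CLOSURE({[F' → . F]}), then GOTO on every symbol after a dot until no new states appear). It has 14 states:
  I0: { [F → . Y c], [F → . c c c], [F' → . F], [Y → . ( F c], [Y → . ( c F] }  — shift
  I1: { [F → . Y c], [F → . c c c], [Y → ( . F c], [Y → ( . c F], [Y → . ( F c], [Y → . ( c F] }  — shift
  I2: { [F' → F .] }  — accept
  I3: { [F → Y . c] }  — shift
  I4: { [F → c . c c] }  — shift
  I5: { [F → c c . c] }  — shift
  I6: { [F → c c c .] }  — reduce
  I7: { [F → Y c .] }  — reduce
  I8: { [Y → ( F . c] }  — shift
  I9: { [F → . Y c], [F → . c c c], [F → c . c c], [Y → ( c . F], [Y → . ( F c], [Y → . ( c F] }  — shift
  I10: { [Y → ( c F .] }  — reduce
  I11: { [F → c . c c], [F → c c . c] }  — shift
  I12: { [F → c c . c], [F → c c c .] }  — shift, reduce
  I13: { [Y → ( F c .] }  — reduce

I12 contains reduce item [F → c c c .] and shift item [F → c c . c] — shift-reduce conflict.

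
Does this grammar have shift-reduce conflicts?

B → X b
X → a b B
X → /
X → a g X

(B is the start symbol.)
A shift-reduce conflict occurs when an LR(0) state has both:
  - a complete (reduce) item [A → α .] (dot at the end), and
  - a shift item [B → β . c γ] (dot before a terminal).

Augment with B' → B and build the canonical LR(0) collection (I0 = CLOSURE({[B' → . B]}), then GOTO on every symbol after a dot until no new states appear). It has 10 states:
  I0: { [B → . X b], [B' → . B], [X → . /], [X → . a b B], [X → . a g X] }  — shift
  I1: { [X → / .] }  — reduce
  I2: { [B' → B .] }  — accept
  I3: { [B → X . b] }  — shift
  I4: { [X → a . b B], [X → a . g X] }  — shift
  I5: { [B → . X b], [X → . /], [X → . a b B], [X → . a g X], [X → a b . B] }  — shift
  I6: { [X → . /], [X → . a b B], [X → . a g X], [X → a g . X] }  — shift
  I7: { [X → a g X .] }  — reduce
  I8: { [X → a b B .] }  — reduce
  I9: { [B → X b .] }  — reduce

No state contains both a complete item and a shift item.

Answer: No shift-reduce conflicts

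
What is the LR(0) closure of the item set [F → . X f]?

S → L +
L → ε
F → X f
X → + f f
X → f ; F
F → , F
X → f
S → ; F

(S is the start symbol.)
Start with: [F → . X f]
  [F → . X f] has the dot before X: add [X → . + f f], [X → . f ; F], [X → . f]
No further items can be added.

CLOSURE = { [F → . X f], [X → . + f f], [X → . f ; F], [X → . f] }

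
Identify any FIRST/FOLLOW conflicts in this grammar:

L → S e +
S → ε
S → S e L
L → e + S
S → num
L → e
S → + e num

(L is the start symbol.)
A FIRST/FOLLOW conflict occurs when a non-terminal N has a nullable alternative N → β (β ⇒* ε) and another alternative N → α with FIRST(α) ∩ FOLLOW(N) ≠ ∅: on such a lookahead the parser cannot decide between expanding α and letting N vanish via β.

Nullable non-terminals: S.
FIRST sets used below: FIRST(S) = { '+', 'e', 'num', ε }

S: nullable alternative(s) S → ε; FOLLOW(S) = { $, 'e' }
  S → ε: FIRST \ {ε} = { } — this is the only nullable alternative, skip
  S → S e L: FIRST \ {ε} = { '+', 'e', 'num' } — overlaps FOLLOW(S) on { 'e' }: CONFLICT
  S → num: FIRST \ {ε} = { 'num' } — disjoint from FOLLOW(S)
  S → + e num: FIRST \ {ε} = { '+' } — disjoint from FOLLOW(S)

L has no nullable alternative, so no FIRST/FOLLOW check is needed there.

So the grammar has 1 FIRST/FOLLOW conflict (marked CONFLICT above).

Answer: Yes. S → S e L with FOLLOW(S) on { 'e' }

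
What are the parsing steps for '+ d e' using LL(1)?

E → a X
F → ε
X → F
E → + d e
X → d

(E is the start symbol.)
LL(1) parsing maintains a stack (initially the start symbol over $) and the input. At each step: if the stack top is a terminal, match it against the current input token; if it is a non-terminal N, replace it with the RHS of M[N, lookahead] (the unique production whose predict set contains the lookahead).

Stack is shown with the top on the left.

Stack    Input    Action
------------------------
E $      + d e $  output E → + d e
+ d e $  + d e $  match '+'
d e $    d e $    match 'd'
e $      e $      match 'e'
$        $        accept

The string is accepted.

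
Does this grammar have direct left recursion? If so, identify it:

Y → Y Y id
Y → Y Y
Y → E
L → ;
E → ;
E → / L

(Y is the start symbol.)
Direct left recursion occurs when N → N α for some non-terminal N (the right-hand side begins with the left-hand side itself).

Y → Y Y id: LEFT RECURSIVE (starts with Y)
Y → Y Y: LEFT RECURSIVE (starts with Y)
Y → E: starts with E
L → ;: starts with ';'
E → ;: starts with ';'
E → / L: starts with '/'

The grammar has direct left recursion on: Y.

Answer: Yes, Y is left-recursive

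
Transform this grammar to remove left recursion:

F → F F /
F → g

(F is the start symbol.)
F is directly left-recursive. The standard transformation for
  A → A α₁ | ... | A α_m | β₁ | ... | β_n
is
  A  → β₁ A' | ... | β_n A'
  A' → α₁ A' | ... | α_m A' | ε

F → g becomes F → g F'
F → F F / becomes F' → F / F'
Add F' → ε

Resulting grammar:
F → g F'
F' → F / F'
F' → ε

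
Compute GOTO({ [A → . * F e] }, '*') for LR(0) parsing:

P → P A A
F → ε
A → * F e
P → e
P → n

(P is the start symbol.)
GOTO(I, '*') = CLOSURE({ [A → αX.β] : [A → α.Xβ] ∈ I, X = '*' })

Items with dot before '*', with the dot advanced:
  [A → . * F e] → [A → * . F e]
Closure of the advanced items:
  [A → * . F e] has the dot before F: add [F → .]

GOTO = { [A → * . F e], [F → .] }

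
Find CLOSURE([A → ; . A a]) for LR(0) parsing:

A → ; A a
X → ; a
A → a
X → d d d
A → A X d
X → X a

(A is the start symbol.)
{ [A → . ; A a], [A → . A X d], [A → . a], [A → ; . A a] }

To compute CLOSURE, for each item [A → α.Bβ] where B is a non-terminal, add [B → .γ] for all productions B → γ; repeat for the newly added items until nothing changes.

Start with: [A → ; . A a]
  [A → ; . A a] has the dot before A: add [A → . ; A a], [A → . a], [A → . A X d]
No further items can be added.

CLOSURE = { [A → . ; A a], [A → . A X d], [A → . a], [A → ; . A a] }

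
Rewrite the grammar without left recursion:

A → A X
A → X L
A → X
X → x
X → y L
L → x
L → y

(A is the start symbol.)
A is directly left-recursive. The standard transformation for
  A → A α₁ | ... | A α_m | β₁ | ... | β_n
is
  A  → β₁ A' | ... | β_n A'
  A' → α₁ A' | ... | α_m A' | ε

A → X L becomes A → X L A'
A → X becomes A → X A'
A → A X becomes A' → X A'
Add A' → ε

Productions for other non-terminals are unchanged:
  X → x
  X → y L
  L → x
  L → y

Resulting grammar:
A → X L A'
A → X A'
A' → X A'
A' → ε
X → x
X → y L
L → x
L → y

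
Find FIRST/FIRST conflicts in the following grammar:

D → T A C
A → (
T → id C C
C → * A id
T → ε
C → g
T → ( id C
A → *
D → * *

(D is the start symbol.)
A FIRST/FIRST conflict occurs when two productions N → α and N → β for the same non-terminal have FIRST(α) ∩ FIRST(β) ≠ ∅ (with ε ∈ FIRST of a nullable right-hand side, so two nullable alternatives also conflict).

FIRST sets of the non-terminals at (or reachable through a nullable prefix from) the front of some alternative:
  FIRST(T) = { '(', 'id', ε }
  FIRST(A) = { '(', '*' }

Productions for D:
  D → T A C: FIRST = { '(', '*', 'id' }
  D → * *: FIRST = { '*' }
Productions for A:
  A → (: FIRST = { '(' }
  A → *: FIRST = { '*' }
Productions for T:
  T → id C C: FIRST = { 'id' }
  T → ε: FIRST = { ε }
  T → ( id C: FIRST = { '(' }
Productions for C:
  C → * A id: FIRST = { '*' }
  C → g: FIRST = { 'g' }

Conflict for D: D → T A C and D → * *
  Overlap: { '*' }

Answer: Yes. D → T A C / D → '*' '*' on { '*' }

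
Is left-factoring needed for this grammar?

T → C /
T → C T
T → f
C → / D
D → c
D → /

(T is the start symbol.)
Yes, T has productions with common prefix 'C'

Left-factoring is needed when two productions for the same non-terminal
share a common prefix on the right-hand side.

Productions for T:
  T → C /
  T → C T
  T → f
Productions for D:
  D → c
  D → /

Found common prefix 'C' in productions for T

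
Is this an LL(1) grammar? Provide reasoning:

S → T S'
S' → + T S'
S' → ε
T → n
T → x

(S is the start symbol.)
Relevant sets:
  FOLLOW(S') = { $ }

For S':
  PREDICT(S' → '+' T S') = { '+' }
  PREDICT(S' → ε) = { $ }
For T:
  PREDICT(T → n) = { 'n' }
  PREDICT(T → x) = { 'x' }
S has a single production, so nothing to check there.

All predict sets are disjoint. The grammar IS LL(1).

Answer: Yes, the grammar is LL(1).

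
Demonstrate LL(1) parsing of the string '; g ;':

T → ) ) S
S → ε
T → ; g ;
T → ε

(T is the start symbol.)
Stack is shown with the top on the left.

Stack    Input    Action
------------------------
T $      ; g ; $  output T → ; g ;
; g ; $  ; g ; $  match ';'
g ; $    g ; $    match 'g'
; $      ; $      match ';'
$        $        accept

The string is accepted.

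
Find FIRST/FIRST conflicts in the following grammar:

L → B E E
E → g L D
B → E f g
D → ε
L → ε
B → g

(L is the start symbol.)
Yes. B → E f g / B → g on { 'g' }

A FIRST/FIRST conflict occurs when two productions N → α and N → β for the same non-terminal have FIRST(α) ∩ FIRST(β) ≠ ∅ (with ε ∈ FIRST of a nullable right-hand side, so two nullable alternatives also conflict).

FIRST sets of the non-terminals at (or reachable through a nullable prefix from) the front of some alternative:
  FIRST(B) = { 'g' }
  FIRST(E) = { 'g' }

Productions for L:
  L → B E E: FIRST = { 'g' }
  L → ε: FIRST = { ε }
Productions for B:
  B → E f g: FIRST = { 'g' }
  B → g: FIRST = { 'g' }
E, D have only one production, so no FIRST/FIRST conflict is possible there.

Conflict for B: B → E f g and B → g
  Overlap: { 'g' }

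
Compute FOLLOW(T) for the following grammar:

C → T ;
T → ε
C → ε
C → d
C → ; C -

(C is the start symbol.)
{ ';' }

To compute FOLLOW(T), find every occurrence of T on a right-hand side N → α T β: add FIRST(β) \ {ε}, and if β is empty or nullable also add FOLLOW(N). Iterate to a fixed point.

In C → T ;: T is followed by ';', add FIRST(';') \ {ε} = { ';' }

Taking the union: FOLLOW(T) = { ';' }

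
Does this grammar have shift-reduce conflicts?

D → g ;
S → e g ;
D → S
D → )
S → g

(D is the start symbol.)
Augment with D' → D and build the canonical LR(0) collection (I0 = CLOSURE({[D' → . D]}), then GOTO on every symbol after a dot until no new states appear). It has 9 states:
  I0: { [D → . )], [D → . S], [D → . g ;], [D' → . D], [S → . e g ;], [S → . g] }  — shift
  I1: { [D → ) .] }  — reduce
  I2: { [D' → D .] }  — accept
  I3: { [D → S .] }  — reduce
  I4: { [S → e . g ;] }  — shift
  I5: { [D → g . ;], [S → g .] }  — shift, reduce
  I6: { [D → g ; .] }  — reduce
  I7: { [S → e g . ;] }  — shift
  I8: { [S → e g ; .] }  — reduce

I5 contains reduce item [S → g .] and shift item [D → g . ;] — shift-reduce conflict.

Answer: Yes — I5: [S → g .] vs [D → g . ;]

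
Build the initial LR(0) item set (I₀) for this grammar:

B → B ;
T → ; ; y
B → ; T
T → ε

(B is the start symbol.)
First, augment the grammar with B' → B
I₀ = CLOSURE({ [B' → . B] }):
  [B' → . B] has the dot before B: add [B → . B ;], [B → . ; T]
No further items can be added.

I₀ = { [B → . ; T], [B → . B ;], [B' → . B] }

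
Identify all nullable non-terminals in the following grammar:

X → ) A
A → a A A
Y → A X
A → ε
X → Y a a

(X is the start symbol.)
A non-terminal is nullable if it can derive ε (the empty string): either it has an ε-production, or it has a production whose right-hand side consists entirely of nullable non-terminals.

ε-productions: A → ε
So A is immediately nullable.
No further non-terminal can be added: every production for the remaining non-terminals contains a terminal or a non-nullable non-terminal.
Nullable = { 'A' }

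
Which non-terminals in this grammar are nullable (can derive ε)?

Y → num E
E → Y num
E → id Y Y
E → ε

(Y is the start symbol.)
{ 'E' }

ε-productions: E → ε
So E is immediately nullable.
No further non-terminal can be added: every production for the remaining non-terminals contains a terminal or a non-nullable non-terminal.
Nullable = { 'E' }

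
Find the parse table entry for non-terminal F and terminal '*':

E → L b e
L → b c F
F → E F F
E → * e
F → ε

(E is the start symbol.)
F → E F F, F → ε

To find M[F, '*'], we find productions for F where '*' is in the predict set (PREDICT(N → α) = (FIRST(α) \ {ε}) ∪ (FOLLOW(N) if α ⇒* ε)).

Relevant sets:
  FIRST(E) = { '*', 'b' }
  FOLLOW(F) = { '*', 'b' }

F → E F F: PREDICT = { '*', 'b' }
  '*' is in predict set, so this production goes in M[F, '*']
F → ε: PREDICT = { '*', 'b' }
  '*' is in predict set, so this production goes in M[F, '*']

M[F, '*'] = F → E F F, F → ε  (a multiply-defined cell — the grammar is not LL(1))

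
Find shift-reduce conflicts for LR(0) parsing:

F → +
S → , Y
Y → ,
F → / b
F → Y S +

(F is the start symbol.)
Augment with F' → F and build the canonical LR(0) collection (I0 = CLOSURE({[F' → . F]}), then GOTO on every symbol after a dot until no new states appear). It has 11 states:
  I0: { [F → . +], [F → . / b], [F → . Y S +], [F' → . F], [Y → . ,] }  — shift
  I1: { [F → + .] }  — reduce
  I2: { [Y → , .] }  — reduce
  I3: { [F → / . b] }  — shift
  I4: { [F' → F .] }  — accept
  I5: { [F → Y . S +], [S → . , Y] }  — shift
  I6: { [S → , . Y], [Y → . ,] }  — shift
  I7: { [F → Y S . +] }  — shift
  I8: { [F → Y S + .] }  — reduce
  I9: { [S → , Y .] }  — reduce
  I10: { [F → / b .] }  — reduce

No state contains both a complete item and a shift item.

Answer: No shift-reduce conflicts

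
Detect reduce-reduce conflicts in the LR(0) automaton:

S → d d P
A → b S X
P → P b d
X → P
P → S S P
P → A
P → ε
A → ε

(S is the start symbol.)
Yes — I3: [A → .] vs [P → .]; I8: [A → .] vs [P → .]; I13: [A → .] vs [P → .]

A reduce-reduce conflict occurs when an LR(0) state has two complete items [A → α .] and [B → β .] — both call for a reduction, and with no lookahead the parser cannot choose between them.

Augment with S' → S and build the canonical LR(0) collection (I0 = CLOSURE({[S' → . S]}), then GOTO on every symbol after a dot until no new states appear). It has 15 states:
  I0: { [S → . d d P], [S' → . S] }  — shift
  I1: { [S' → S .] }  — accept
  I2: { [S → d . d P] }  — shift
  I3: { [A → . b S X], [A → .], [P → . A], [P → . P b d], [P → . S S P], [P → .], [S → . d d P], [S → d d . P] }  — shift, 2 reduces
  I4: { [P → A .] }  — reduce
  I5: { [P → P . b d], [S → d d P .] }  — shift, reduce
  I6: { [P → S . S P], [S → . d d P] }  — shift
  I7: { [A → b . S X], [S → . d d P] }  — shift
  I8: { [A → . b S X], [A → .], [A → b S . X], [P → . A], [P → . P b d], [P → . S S P], [P → .], [S → . d d P], [X → . P] }  — shift, 2 reduces
  I9: { [P → P . b d], [X → P .] }  — shift, reduce
  I10: { [A → b S X .] }  — reduce
  I11: { [P → P b . d] }  — shift
  I12: { [P → P b d .] }  — reduce
  I13: { [A → . b S X], [A → .], [P → . A], [P → . P b d], [P → . S S P], [P → .], [P → S S . P], [S → . d d P] }  — shift, 2 reduces
  I14: { [P → P . b d], [P → S S P .] }  — shift, reduce

I3 contains complete items [A → .], [P → .] — reduce-reduce conflict.
I8 contains complete items [A → .], [P → .] — reduce-reduce conflict.
I13 contains complete items [A → .], [P → .] — reduce-reduce conflict.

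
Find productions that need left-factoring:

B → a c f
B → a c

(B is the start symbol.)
Left-factoring is needed when two productions for the same non-terminal
share a common prefix on the right-hand side.

Productions for B:
  B → a c f
  B → a c

Found common prefix 'a c' in productions for B

Answer: Yes, B has productions with common prefix 'a c'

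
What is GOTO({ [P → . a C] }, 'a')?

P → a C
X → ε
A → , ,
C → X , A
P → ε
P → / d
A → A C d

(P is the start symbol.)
{ [C → . X , A], [P → a . C], [X → .] }

GOTO(I, 'a') = CLOSURE({ [A → αX.β] : [A → α.Xβ] ∈ I, X = 'a' })

Items with dot before 'a', with the dot advanced:
  [P → . a C] → [P → a . C]
Closure of the advanced items:
  [P → a . C] has the dot before C: add [C → . X , A]
  [C → . X , A] has the dot before X: add [X → .]

GOTO = { [C → . X , A], [P → a . C], [X → .] }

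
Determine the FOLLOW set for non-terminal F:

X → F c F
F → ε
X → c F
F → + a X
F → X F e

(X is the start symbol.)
{ $, '+', 'c', 'e' }

To compute FOLLOW(F), find every occurrence of F on a right-hand side N → α F β: add FIRST(β) \ {ε}, and if β is empty or nullable also add FOLLOW(N). Iterate to a fixed point.

In X → F c F: F is followed by c F, add FIRST(c F) \ {ε} = { 'c' }
In X → F c F: F is at the end, add FOLLOW(X)
In X → c F: F is at the end, add FOLLOW(X)
In F → X F e: F is followed by e, add FIRST(e) \ {ε} = { 'e' }

The FOLLOW sets referred to above (computed the same way, to a fixed point):
  FOLLOW(X) = { $, '+', 'c', 'e' }

Taking the union: FOLLOW(F) = { $, '+', 'c', 'e' }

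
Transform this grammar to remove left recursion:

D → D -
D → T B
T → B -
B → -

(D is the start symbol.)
D → T B D'
D' → - D'
D' → ε
T → B -
B → -

D is directly left-recursive. The standard transformation for
  A → A α₁ | ... | A α_m | β₁ | ... | β_n
is
  A  → β₁ A' | ... | β_n A'
  A' → α₁ A' | ... | α_m A' | ε

D → T B becomes D → T B D'
D → D - becomes D' → - D'
Add D' → ε

Productions for other non-terminals are unchanged:
  T → B -
  B → -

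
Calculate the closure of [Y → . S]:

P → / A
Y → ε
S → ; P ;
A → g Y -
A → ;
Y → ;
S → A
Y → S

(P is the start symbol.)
{ [A → . ;], [A → . g Y -], [S → . ; P ;], [S → . A], [Y → . S] }

To compute CLOSURE, for each item [A → α.Bβ] where B is a non-terminal, add [B → .γ] for all productions B → γ; repeat for the newly added items until nothing changes.

Start with: [Y → . S]
  [Y → . S] has the dot before S: add [S → . ; P ;], [S → . A]
  [S → . A] has the dot before A: add [A → . g Y -], [A → . ;]
No further items can be added.

CLOSURE = { [A → . ;], [A → . g Y -], [S → . ; P ;], [S → . A], [Y → . S] }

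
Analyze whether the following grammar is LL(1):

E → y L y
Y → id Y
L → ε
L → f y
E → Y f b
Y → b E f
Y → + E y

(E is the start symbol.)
A grammar is LL(1) if for each non-terminal N with multiple productions, the predict sets of those productions are pairwise disjoint, where PREDICT(N → α) = (FIRST(α) \ {ε}) ∪ (FOLLOW(N) if α ⇒* ε).

Relevant sets:
  FIRST(Y) = { '+', 'b', 'id' }
  FOLLOW(L) = { 'y' }

For E:
  PREDICT(E → y L y) = { 'y' }
  PREDICT(E → Y f b) = { '+', 'b', 'id' }
For Y:
  PREDICT(Y → id Y) = { 'id' }
  PREDICT(Y → b E f) = { 'b' }
  PREDICT(Y → '+' E y) = { '+' }
For L:
  PREDICT(L → ε) = { 'y' }
  PREDICT(L → f y) = { 'f' }

All predict sets are disjoint. The grammar IS LL(1).

Answer: Yes, the grammar is LL(1).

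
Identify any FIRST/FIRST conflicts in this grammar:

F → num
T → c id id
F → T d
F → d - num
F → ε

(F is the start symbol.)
No FIRST/FIRST conflicts.

A FIRST/FIRST conflict occurs when two productions N → α and N → β for the same non-terminal have FIRST(α) ∩ FIRST(β) ≠ ∅ (with ε ∈ FIRST of a nullable right-hand side, so two nullable alternatives also conflict).

FIRST sets of the non-terminals at (or reachable through a nullable prefix from) the front of some alternative:
  FIRST(T) = { 'c' }

Productions for F:
  F → num: FIRST = { 'num' }
  F → T d: FIRST = { 'c' }
  F → d - num: FIRST = { 'd' }
  F → ε: FIRST = { ε }
T has only one production, so no FIRST/FIRST conflict is possible there.

All alternatives of each non-terminal have pairwise disjoint FIRST sets.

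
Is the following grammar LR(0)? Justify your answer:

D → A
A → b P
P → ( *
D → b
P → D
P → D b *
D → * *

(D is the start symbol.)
A grammar is LR(0) if no state in the canonical LR(0) collection has:
  - both a shift item (dot before a terminal) and a complete item (shift-reduce conflict), or
  - two or more complete items (reduce-reduce conflict; the accept item [D' → D .] counts as a complete item here).

Augment with D' → D and build the canonical LR(0) collection (I0 = CLOSURE({[D' → . D]}), then GOTO on every symbol after a dot until no new states appear). It has 12 states:
  I0: { [A → . b P], [D → . * *], [D → . A], [D → . b], [D' → . D] }  — shift
  I1: { [D → * . *] }  — shift
  I2: { [D → A .] }  — reduce
  I3: { [D' → D .] }  — accept
  I4: { [A → . b P], [A → b . P], [D → . * *], [D → . A], [D → . b], [D → b .], [P → . ( *], [P → . D b *], [P → . D] }  — shift, reduce
  I5: { [P → ( . *] }  — shift
  I6: { [P → D . b *], [P → D .] }  — shift, reduce
  I7: { [A → b P .] }  — reduce
  I8: { [P → D b . *] }  — shift
  I9: { [P → D b * .] }  — reduce
  I10: { [P → ( * .] }  — reduce
  I11: { [D → * * .] }  — reduce

Conflict in state I4:
  Shift-reduce conflict between [D → b .] and [A → . b P]
So the grammar is NOT LR(0).

Answer: No. Shift-reduce conflict between [D → b .] and [A → . b P]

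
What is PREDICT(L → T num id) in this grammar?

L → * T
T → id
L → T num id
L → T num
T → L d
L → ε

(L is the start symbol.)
PREDICT(L → T num id) = (FIRST(RHS) \ {ε}) ∪ (FOLLOW(L) if ε ∈ FIRST(RHS), i.e. RHS ⇒* ε)
FIRST(T) = { '*', 'd', 'id' }
FIRST(T num id) = { '*', 'd', 'id' }
ε ∉ FIRST(T num id), so FOLLOW(L) is not added.
PREDICT(L → T num id) = { '*', 'd', 'id' }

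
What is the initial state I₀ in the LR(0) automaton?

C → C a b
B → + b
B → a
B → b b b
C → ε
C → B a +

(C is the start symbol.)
First, augment the grammar with C' → C
I₀ = CLOSURE({ [C' → . C] }):
  [C' → . C] has the dot before C: add [C → . C a b], [C → .], [C → . B a +]
  [C → . B a +] has the dot before B: add [B → . + b], [B → . a], [B → . b b b]
No further items can be added.

I₀ = { [B → . + b], [B → . a], [B → . b b b], [C → . B a +], [C → . C a b], [C → .], [C' → . C] }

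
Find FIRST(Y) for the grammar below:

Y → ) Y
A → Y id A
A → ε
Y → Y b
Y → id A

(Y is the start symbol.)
{ ')', 'id' }

From Y → ) Y:
  - ')' is a terminal: add ')' and stop
From Y → Y b:
  - Y is the symbol being defined: contributes nothing new
    Y is not nullable, so stop
From Y → id A:
  - id is a terminal: add 'id' and stop

Collecting: FIRST(Y) = { ')', 'id' }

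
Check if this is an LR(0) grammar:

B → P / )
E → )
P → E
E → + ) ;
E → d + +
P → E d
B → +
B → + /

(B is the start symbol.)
Augment with B' → B and build the canonical LR(0) collection (I0 = CLOSURE({[B' → . B]}), then GOTO on every symbol after a dot until no new states appear). It has 15 states:
  I0: { [B → . + /], [B → . +], [B → . P / )], [B' → . B], [E → . )], [E → . + ) ;], [E → . d + +], [P → . E d], [P → . E] }  — shift
  I1: { [E → ) .] }  — reduce
  I2: { [B → + . /], [B → + .], [E → + . ) ;] }  — shift, reduce
  I3: { [B' → B .] }  — accept
  I4: { [P → E . d], [P → E .] }  — shift, reduce
  I5: { [B → P . / )] }  — shift
  I6: { [E → d . + +] }  — shift
  I7: { [E → d + . +] }  — shift
  I8: { [E → d + + .] }  — reduce
  I9: { [B → P / . )] }  — shift
  I10: { [B → P / ) .] }  — reduce
  I11: { [P → E d .] }  — reduce
  I12: { [E → + ) . ;] }  — shift
  I13: { [B → + / .] }  — reduce
  I14: { [E → + ) ; .] }  — reduce

Conflict in state I2:
  Shift-reduce conflict between [B → + .] and [B → + . /]
So the grammar is NOT LR(0).

Answer: No. Shift-reduce conflict between [B → + .] and [B → + . /]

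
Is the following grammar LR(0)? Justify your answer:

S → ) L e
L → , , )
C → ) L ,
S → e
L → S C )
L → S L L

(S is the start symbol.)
Yes, the grammar is LR(0)

A grammar is LR(0) if no state in the canonical LR(0) collection has:
  - both a shift item (dot before a terminal) and a complete item (shift-reduce conflict), or
  - two or more complete items (reduce-reduce conflict; the accept item [S' → S .] counts as a complete item here).

Augment with S' → S and build the canonical LR(0) collection (I0 = CLOSURE({[S' → . S]}), then GOTO on every symbol after a dot until no new states appear). It has 17 states:
  I0: { [S → . ) L e], [S → . e], [S' → . S] }  — shift
  I1: { [L → . , , )], [L → . S C )], [L → . S L L], [S → ) . L e], [S → . ) L e], [S → . e] }  — shift
  I2: { [S' → S .] }  — accept
  I3: { [S → e .] }  — reduce
  I4: { [L → , . , )] }  — shift
  I5: { [S → ) L . e] }  — shift
  I6: { [C → . ) L ,], [L → . , , )], [L → . S C )], [L → . S L L], [L → S . C )], [L → S . L L], [S → . ) L e], [S → . e] }  — shift
  I7: { [C → ) . L ,], [L → . , , )], [L → . S C )], [L → . S L L], [S → ) . L e], [S → . ) L e], [S → . e] }  — shift
  I8: { [L → S C . )] }  — shift
  I9: { [L → . , , )], [L → . S C )], [L → . S L L], [L → S L . L], [S → . ) L e], [S → . e] }  — shift
  I10: { [L → S L L .] }  — reduce
  I11: { [L → S C ) .] }  — reduce
  I12: { [C → ) L . ,], [S → ) L . e] }  — shift
  I13: { [C → ) L , .] }  — reduce
  I14: { [S → ) L e .] }  — reduce
  I15: { [L → , , . )] }  — shift
  I16: { [L → , , ) .] }  — reduce

Every state is either a pure shift/goto state or contains exactly one complete item and nothing to shift — no conflicts. The grammar is LR(0).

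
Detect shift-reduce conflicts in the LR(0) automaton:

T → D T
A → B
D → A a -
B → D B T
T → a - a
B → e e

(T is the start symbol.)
A shift-reduce conflict occurs when an LR(0) state has both:
  - a complete (reduce) item [A → α .] (dot at the end), and
  - a shift item [B → β . c γ] (dot before a terminal).

Augment with T' → T and build the canonical LR(0) collection (I0 = CLOSURE({[T' → . T]}), then GOTO on every symbol after a dot until no new states appear). It has 15 states:
  I0: { [A → . B], [B → . D B T], [B → . e e], [D → . A a -], [T → . D T], [T → . a - a], [T' → . T] }  — shift
  I1: { [D → A . a -] }  — shift
  I2: { [A → B .] }  — reduce
  I3: { [A → . B], [B → . D B T], [B → . e e], [B → D . B T], [D → . A a -], [T → . D T], [T → . a - a], [T → D . T] }  — shift
  I4: { [T' → T .] }  — accept
  I5: { [T → a . - a] }  — shift
  I6: { [B → e . e] }  — shift
  I7: { [B → e e .] }  — reduce
  I8: { [T → a - . a] }  — shift
  I9: { [T → a - a .] }  — reduce
  I10: { [A → . B], [A → B .], [B → . D B T], [B → . e e], [B → D B . T], [D → . A a -], [T → . D T], [T → . a - a] }  — shift, reduce
  I11: { [T → D T .] }  — reduce
  I12: { [B → D B T .] }  — reduce
  I13: { [D → A a . -] }  — shift
  I14: { [D → A a - .] }  — reduce

I10 contains reduce item [A → B .] and shift items [B → . e e], [T → . a - a] — shift-reduce conflict.

Answer: Yes — I10: [A → B .] vs [B → . e e]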